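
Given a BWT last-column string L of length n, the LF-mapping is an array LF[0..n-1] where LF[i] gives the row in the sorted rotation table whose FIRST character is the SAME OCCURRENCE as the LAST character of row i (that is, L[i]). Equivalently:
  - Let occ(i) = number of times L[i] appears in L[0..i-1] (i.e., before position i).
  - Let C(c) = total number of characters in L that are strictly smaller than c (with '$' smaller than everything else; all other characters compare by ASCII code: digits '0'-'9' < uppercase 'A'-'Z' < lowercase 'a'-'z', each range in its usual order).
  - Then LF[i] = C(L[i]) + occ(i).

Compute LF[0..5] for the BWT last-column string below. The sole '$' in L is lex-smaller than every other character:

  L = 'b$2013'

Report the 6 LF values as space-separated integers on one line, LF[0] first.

Answer: 5 0 3 1 2 4

Derivation:
Char counts: '$':1, '0':1, '1':1, '2':1, '3':1, 'b':1
C (first-col start): C('$')=0, C('0')=1, C('1')=2, C('2')=3, C('3')=4, C('b')=5
L[0]='b': occ=0, LF[0]=C('b')+0=5+0=5
L[1]='$': occ=0, LF[1]=C('$')+0=0+0=0
L[2]='2': occ=0, LF[2]=C('2')+0=3+0=3
L[3]='0': occ=0, LF[3]=C('0')+0=1+0=1
L[4]='1': occ=0, LF[4]=C('1')+0=2+0=2
L[5]='3': occ=0, LF[5]=C('3')+0=4+0=4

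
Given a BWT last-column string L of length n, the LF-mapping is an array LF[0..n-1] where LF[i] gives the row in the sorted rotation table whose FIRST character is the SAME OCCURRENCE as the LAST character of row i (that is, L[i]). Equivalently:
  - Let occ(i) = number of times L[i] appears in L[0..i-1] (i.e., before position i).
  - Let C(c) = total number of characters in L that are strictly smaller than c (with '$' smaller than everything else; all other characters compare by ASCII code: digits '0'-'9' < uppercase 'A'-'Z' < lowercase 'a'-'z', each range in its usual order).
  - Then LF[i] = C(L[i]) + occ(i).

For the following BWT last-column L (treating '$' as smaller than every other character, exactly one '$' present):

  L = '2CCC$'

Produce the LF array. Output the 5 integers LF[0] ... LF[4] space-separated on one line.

Answer: 1 2 3 4 0

Derivation:
Char counts: '$':1, '2':1, 'C':3
C (first-col start): C('$')=0, C('2')=1, C('C')=2
L[0]='2': occ=0, LF[0]=C('2')+0=1+0=1
L[1]='C': occ=0, LF[1]=C('C')+0=2+0=2
L[2]='C': occ=1, LF[2]=C('C')+1=2+1=3
L[3]='C': occ=2, LF[3]=C('C')+2=2+2=4
L[4]='$': occ=0, LF[4]=C('$')+0=0+0=0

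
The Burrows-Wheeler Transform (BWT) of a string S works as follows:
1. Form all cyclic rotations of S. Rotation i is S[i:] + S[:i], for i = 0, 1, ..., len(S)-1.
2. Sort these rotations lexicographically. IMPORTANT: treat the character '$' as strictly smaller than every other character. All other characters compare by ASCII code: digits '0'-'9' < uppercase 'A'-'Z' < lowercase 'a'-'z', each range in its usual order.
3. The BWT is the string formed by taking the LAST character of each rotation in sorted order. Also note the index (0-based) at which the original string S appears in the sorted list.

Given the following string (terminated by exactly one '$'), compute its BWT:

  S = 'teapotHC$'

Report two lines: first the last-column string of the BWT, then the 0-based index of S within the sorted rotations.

Answer: CHtetpao$
8

Derivation:
All 9 rotations (rotation i = S[i:]+S[:i]):
  rot[0] = teapotHC$
  rot[1] = eapotHC$t
  rot[2] = apotHC$te
  rot[3] = potHC$tea
  rot[4] = otHC$teap
  rot[5] = tHC$teapo
  rot[6] = HC$teapot
  rot[7] = C$teapotH
  rot[8] = $teapotHC
Sorted (with $ < everything):
  sorted[0] = $teapotHC  (last char: 'C')
  sorted[1] = C$teapotH  (last char: 'H')
  sorted[2] = HC$teapot  (last char: 't')
  sorted[3] = apotHC$te  (last char: 'e')
  sorted[4] = eapotHC$t  (last char: 't')
  sorted[5] = otHC$teap  (last char: 'p')
  sorted[6] = potHC$tea  (last char: 'a')
  sorted[7] = tHC$teapo  (last char: 'o')
  sorted[8] = teapotHC$  (last char: '$')
Last column: CHtetpao$
Original string S is at sorted index 8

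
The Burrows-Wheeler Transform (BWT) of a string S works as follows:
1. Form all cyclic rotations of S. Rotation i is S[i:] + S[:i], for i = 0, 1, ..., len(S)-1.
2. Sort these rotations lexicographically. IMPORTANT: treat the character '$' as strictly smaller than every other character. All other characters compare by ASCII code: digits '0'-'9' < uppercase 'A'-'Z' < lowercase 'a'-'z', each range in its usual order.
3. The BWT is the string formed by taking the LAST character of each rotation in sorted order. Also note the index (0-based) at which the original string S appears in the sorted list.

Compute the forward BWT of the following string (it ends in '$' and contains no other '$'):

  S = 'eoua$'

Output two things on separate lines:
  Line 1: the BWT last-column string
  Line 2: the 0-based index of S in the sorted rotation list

Answer: au$eo
2

Derivation:
All 5 rotations (rotation i = S[i:]+S[:i]):
  rot[0] = eoua$
  rot[1] = oua$e
  rot[2] = ua$eo
  rot[3] = a$eou
  rot[4] = $eoua
Sorted (with $ < everything):
  sorted[0] = $eoua  (last char: 'a')
  sorted[1] = a$eou  (last char: 'u')
  sorted[2] = eoua$  (last char: '$')
  sorted[3] = oua$e  (last char: 'e')
  sorted[4] = ua$eo  (last char: 'o')
Last column: au$eo
Original string S is at sorted index 2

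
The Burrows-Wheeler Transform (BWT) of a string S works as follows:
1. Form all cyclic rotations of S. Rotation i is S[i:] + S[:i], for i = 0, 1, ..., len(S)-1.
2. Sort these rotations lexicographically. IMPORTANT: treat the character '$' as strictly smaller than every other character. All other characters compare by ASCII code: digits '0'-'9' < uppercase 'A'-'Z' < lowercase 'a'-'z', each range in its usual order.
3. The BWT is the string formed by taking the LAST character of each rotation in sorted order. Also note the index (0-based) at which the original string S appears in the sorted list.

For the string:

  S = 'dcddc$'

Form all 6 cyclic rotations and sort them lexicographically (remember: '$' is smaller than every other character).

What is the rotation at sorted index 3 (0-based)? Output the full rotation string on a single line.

Answer: dc$dcd

Derivation:
All 6 rotations (rotation i = S[i:]+S[:i]):
  rot[0] = dcddc$
  rot[1] = cddc$d
  rot[2] = ddc$dc
  rot[3] = dc$dcd
  rot[4] = c$dcdd
  rot[5] = $dcddc
Sorted (with $ < everything):
  sorted[0] = $dcddc
  sorted[1] = c$dcdd
  sorted[2] = cddc$d
  sorted[3] = dc$dcd
  sorted[4] = dcddc$
  sorted[5] = ddc$dc
sorted[3] = dc$dcd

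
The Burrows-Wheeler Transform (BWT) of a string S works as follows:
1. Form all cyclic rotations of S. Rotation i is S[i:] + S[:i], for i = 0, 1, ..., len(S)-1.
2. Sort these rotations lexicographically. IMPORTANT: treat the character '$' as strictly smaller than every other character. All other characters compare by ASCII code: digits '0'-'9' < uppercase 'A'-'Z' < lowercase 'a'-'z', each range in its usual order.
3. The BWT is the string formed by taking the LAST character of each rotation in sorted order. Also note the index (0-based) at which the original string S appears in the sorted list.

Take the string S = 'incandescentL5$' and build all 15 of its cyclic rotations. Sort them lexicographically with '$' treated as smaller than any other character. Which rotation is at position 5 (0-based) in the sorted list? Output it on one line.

All 15 rotations (rotation i = S[i:]+S[:i]):
  rot[0] = incandescentL5$
  rot[1] = ncandescentL5$i
  rot[2] = candescentL5$in
  rot[3] = andescentL5$inc
  rot[4] = ndescentL5$inca
  rot[5] = descentL5$incan
  rot[6] = escentL5$incand
  rot[7] = scentL5$incande
  rot[8] = centL5$incandes
  rot[9] = entL5$incandesc
  rot[10] = ntL5$incandesce
  rot[11] = tL5$incandescen
  rot[12] = L5$incandescent
  rot[13] = 5$incandescentL
  rot[14] = $incandescentL5
Sorted (with $ < everything):
  sorted[0] = $incandescentL5
  sorted[1] = 5$incandescentL
  sorted[2] = L5$incandescent
  sorted[3] = andescentL5$inc
  sorted[4] = candescentL5$in
  sorted[5] = centL5$incandes
  sorted[6] = descentL5$incan
  sorted[7] = entL5$incandesc
  sorted[8] = escentL5$incand
  sorted[9] = incandescentL5$
  sorted[10] = ncandescentL5$i
  sorted[11] = ndescentL5$inca
  sorted[12] = ntL5$incandesce
  sorted[13] = scentL5$incande
  sorted[14] = tL5$incandescen
sorted[5] = centL5$incandes

Answer: centL5$incandes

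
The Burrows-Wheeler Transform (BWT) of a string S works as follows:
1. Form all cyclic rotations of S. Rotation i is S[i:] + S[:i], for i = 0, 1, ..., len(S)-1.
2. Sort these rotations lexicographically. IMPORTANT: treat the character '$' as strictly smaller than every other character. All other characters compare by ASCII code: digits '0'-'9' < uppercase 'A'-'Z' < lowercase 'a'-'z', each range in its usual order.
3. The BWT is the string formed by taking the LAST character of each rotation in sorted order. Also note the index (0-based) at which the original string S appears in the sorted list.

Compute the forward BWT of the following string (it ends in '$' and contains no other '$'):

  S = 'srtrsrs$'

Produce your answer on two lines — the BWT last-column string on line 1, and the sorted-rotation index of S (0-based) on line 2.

Answer: sstsrr$r
6

Derivation:
All 8 rotations (rotation i = S[i:]+S[:i]):
  rot[0] = srtrsrs$
  rot[1] = rtrsrs$s
  rot[2] = trsrs$sr
  rot[3] = rsrs$srt
  rot[4] = srs$srtr
  rot[5] = rs$srtrs
  rot[6] = s$srtrsr
  rot[7] = $srtrsrs
Sorted (with $ < everything):
  sorted[0] = $srtrsrs  (last char: 's')
  sorted[1] = rs$srtrs  (last char: 's')
  sorted[2] = rsrs$srt  (last char: 't')
  sorted[3] = rtrsrs$s  (last char: 's')
  sorted[4] = s$srtrsr  (last char: 'r')
  sorted[5] = srs$srtr  (last char: 'r')
  sorted[6] = srtrsrs$  (last char: '$')
  sorted[7] = trsrs$sr  (last char: 'r')
Last column: sstsrr$r
Original string S is at sorted index 6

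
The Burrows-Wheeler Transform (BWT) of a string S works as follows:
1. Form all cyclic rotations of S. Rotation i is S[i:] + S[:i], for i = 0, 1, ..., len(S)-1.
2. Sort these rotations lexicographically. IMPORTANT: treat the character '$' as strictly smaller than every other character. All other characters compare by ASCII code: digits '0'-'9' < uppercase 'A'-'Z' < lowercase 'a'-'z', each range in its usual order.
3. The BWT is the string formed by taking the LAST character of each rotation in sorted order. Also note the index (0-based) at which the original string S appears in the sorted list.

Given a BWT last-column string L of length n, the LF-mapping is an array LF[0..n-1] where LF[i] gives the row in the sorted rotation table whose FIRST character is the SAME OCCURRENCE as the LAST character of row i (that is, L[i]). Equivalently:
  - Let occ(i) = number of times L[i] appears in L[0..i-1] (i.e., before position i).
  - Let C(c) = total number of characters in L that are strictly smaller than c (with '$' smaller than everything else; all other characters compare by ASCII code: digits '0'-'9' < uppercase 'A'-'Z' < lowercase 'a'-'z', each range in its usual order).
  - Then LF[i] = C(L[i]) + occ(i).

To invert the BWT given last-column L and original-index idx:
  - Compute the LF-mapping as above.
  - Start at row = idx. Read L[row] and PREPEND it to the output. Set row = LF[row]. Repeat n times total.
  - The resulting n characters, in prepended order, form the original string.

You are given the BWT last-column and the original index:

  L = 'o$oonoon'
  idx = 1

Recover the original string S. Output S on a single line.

LF mapping: 3 0 4 5 1 6 7 2
Walk LF starting at row 1, prepending L[row]:
  step 1: row=1, L[1]='$', prepend. Next row=LF[1]=0
  step 2: row=0, L[0]='o', prepend. Next row=LF[0]=3
  step 3: row=3, L[3]='o', prepend. Next row=LF[3]=5
  step 4: row=5, L[5]='o', prepend. Next row=LF[5]=6
  step 5: row=6, L[6]='o', prepend. Next row=LF[6]=7
  step 6: row=7, L[7]='n', prepend. Next row=LF[7]=2
  step 7: row=2, L[2]='o', prepend. Next row=LF[2]=4
  step 8: row=4, L[4]='n', prepend. Next row=LF[4]=1
Reversed output: nonoooo$

Answer: nonoooo$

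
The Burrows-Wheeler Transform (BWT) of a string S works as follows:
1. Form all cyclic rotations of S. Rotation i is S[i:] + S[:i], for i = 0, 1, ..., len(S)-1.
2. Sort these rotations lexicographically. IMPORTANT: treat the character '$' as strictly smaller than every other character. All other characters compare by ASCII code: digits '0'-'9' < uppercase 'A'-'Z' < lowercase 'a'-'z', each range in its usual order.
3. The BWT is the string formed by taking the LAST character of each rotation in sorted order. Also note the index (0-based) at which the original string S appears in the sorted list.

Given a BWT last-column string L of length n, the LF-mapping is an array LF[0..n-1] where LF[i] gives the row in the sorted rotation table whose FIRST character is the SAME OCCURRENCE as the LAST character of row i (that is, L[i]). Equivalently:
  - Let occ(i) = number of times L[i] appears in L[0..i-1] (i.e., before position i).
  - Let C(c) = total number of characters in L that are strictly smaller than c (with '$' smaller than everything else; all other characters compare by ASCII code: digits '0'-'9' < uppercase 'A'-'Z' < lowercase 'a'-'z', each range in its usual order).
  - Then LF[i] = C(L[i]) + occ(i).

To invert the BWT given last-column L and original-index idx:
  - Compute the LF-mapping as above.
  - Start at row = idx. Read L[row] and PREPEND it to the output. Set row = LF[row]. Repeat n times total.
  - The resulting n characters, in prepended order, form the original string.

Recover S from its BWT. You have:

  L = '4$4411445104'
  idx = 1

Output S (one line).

Answer: 04544114414$

Derivation:
LF mapping: 5 0 6 7 2 3 8 9 11 4 1 10
Walk LF starting at row 1, prepending L[row]:
  step 1: row=1, L[1]='$', prepend. Next row=LF[1]=0
  step 2: row=0, L[0]='4', prepend. Next row=LF[0]=5
  step 3: row=5, L[5]='1', prepend. Next row=LF[5]=3
  step 4: row=3, L[3]='4', prepend. Next row=LF[3]=7
  step 5: row=7, L[7]='4', prepend. Next row=LF[7]=9
  step 6: row=9, L[9]='1', prepend. Next row=LF[9]=4
  step 7: row=4, L[4]='1', prepend. Next row=LF[4]=2
  step 8: row=2, L[2]='4', prepend. Next row=LF[2]=6
  step 9: row=6, L[6]='4', prepend. Next row=LF[6]=8
  step 10: row=8, L[8]='5', prepend. Next row=LF[8]=11
  step 11: row=11, L[11]='4', prepend. Next row=LF[11]=10
  step 12: row=10, L[10]='0', prepend. Next row=LF[10]=1
Reversed output: 04544114414$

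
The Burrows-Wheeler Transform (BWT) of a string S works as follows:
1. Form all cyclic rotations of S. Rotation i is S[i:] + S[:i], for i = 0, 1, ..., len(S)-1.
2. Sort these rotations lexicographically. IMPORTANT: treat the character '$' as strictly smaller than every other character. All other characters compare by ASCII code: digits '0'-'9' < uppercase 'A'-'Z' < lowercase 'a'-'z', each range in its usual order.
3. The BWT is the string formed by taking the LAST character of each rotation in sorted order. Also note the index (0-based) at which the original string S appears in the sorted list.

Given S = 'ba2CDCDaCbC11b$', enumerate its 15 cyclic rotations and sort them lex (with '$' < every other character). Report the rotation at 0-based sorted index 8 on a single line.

Answer: DCDaCbC11b$ba2C

Derivation:
All 15 rotations (rotation i = S[i:]+S[:i]):
  rot[0] = ba2CDCDaCbC11b$
  rot[1] = a2CDCDaCbC11b$b
  rot[2] = 2CDCDaCbC11b$ba
  rot[3] = CDCDaCbC11b$ba2
  rot[4] = DCDaCbC11b$ba2C
  rot[5] = CDaCbC11b$ba2CD
  rot[6] = DaCbC11b$ba2CDC
  rot[7] = aCbC11b$ba2CDCD
  rot[8] = CbC11b$ba2CDCDa
  rot[9] = bC11b$ba2CDCDaC
  rot[10] = C11b$ba2CDCDaCb
  rot[11] = 11b$ba2CDCDaCbC
  rot[12] = 1b$ba2CDCDaCbC1
  rot[13] = b$ba2CDCDaCbC11
  rot[14] = $ba2CDCDaCbC11b
Sorted (with $ < everything):
  sorted[0] = $ba2CDCDaCbC11b
  sorted[1] = 11b$ba2CDCDaCbC
  sorted[2] = 1b$ba2CDCDaCbC1
  sorted[3] = 2CDCDaCbC11b$ba
  sorted[4] = C11b$ba2CDCDaCb
  sorted[5] = CDCDaCbC11b$ba2
  sorted[6] = CDaCbC11b$ba2CD
  sorted[7] = CbC11b$ba2CDCDa
  sorted[8] = DCDaCbC11b$ba2C
  sorted[9] = DaCbC11b$ba2CDC
  sorted[10] = a2CDCDaCbC11b$b
  sorted[11] = aCbC11b$ba2CDCD
  sorted[12] = b$ba2CDCDaCbC11
  sorted[13] = bC11b$ba2CDCDaC
  sorted[14] = ba2CDCDaCbC11b$
sorted[8] = DCDaCbC11b$ba2C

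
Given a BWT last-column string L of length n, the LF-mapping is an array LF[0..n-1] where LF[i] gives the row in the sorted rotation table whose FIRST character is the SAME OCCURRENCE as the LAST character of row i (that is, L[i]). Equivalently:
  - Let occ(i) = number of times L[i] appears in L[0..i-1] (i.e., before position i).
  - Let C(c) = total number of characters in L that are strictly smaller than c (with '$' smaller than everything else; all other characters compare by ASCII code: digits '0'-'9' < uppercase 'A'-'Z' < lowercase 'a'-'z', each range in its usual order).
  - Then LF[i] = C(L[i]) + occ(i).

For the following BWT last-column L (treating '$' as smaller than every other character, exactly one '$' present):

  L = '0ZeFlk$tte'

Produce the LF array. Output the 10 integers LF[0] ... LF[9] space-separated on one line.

Answer: 1 3 4 2 7 6 0 8 9 5

Derivation:
Char counts: '$':1, '0':1, 'F':1, 'Z':1, 'e':2, 'k':1, 'l':1, 't':2
C (first-col start): C('$')=0, C('0')=1, C('F')=2, C('Z')=3, C('e')=4, C('k')=6, C('l')=7, C('t')=8
L[0]='0': occ=0, LF[0]=C('0')+0=1+0=1
L[1]='Z': occ=0, LF[1]=C('Z')+0=3+0=3
L[2]='e': occ=0, LF[2]=C('e')+0=4+0=4
L[3]='F': occ=0, LF[3]=C('F')+0=2+0=2
L[4]='l': occ=0, LF[4]=C('l')+0=7+0=7
L[5]='k': occ=0, LF[5]=C('k')+0=6+0=6
L[6]='$': occ=0, LF[6]=C('$')+0=0+0=0
L[7]='t': occ=0, LF[7]=C('t')+0=8+0=8
L[8]='t': occ=1, LF[8]=C('t')+1=8+1=9
L[9]='e': occ=1, LF[9]=C('e')+1=4+1=5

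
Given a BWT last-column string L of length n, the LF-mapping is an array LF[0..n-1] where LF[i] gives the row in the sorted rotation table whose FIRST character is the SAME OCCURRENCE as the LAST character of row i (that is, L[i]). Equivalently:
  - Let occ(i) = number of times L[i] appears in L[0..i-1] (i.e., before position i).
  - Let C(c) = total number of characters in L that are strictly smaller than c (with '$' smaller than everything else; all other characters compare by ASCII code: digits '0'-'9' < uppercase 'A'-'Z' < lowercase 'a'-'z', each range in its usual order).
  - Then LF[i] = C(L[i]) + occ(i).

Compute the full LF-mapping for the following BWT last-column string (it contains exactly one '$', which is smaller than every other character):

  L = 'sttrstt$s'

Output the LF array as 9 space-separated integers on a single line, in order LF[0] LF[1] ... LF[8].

Char counts: '$':1, 'r':1, 's':3, 't':4
C (first-col start): C('$')=0, C('r')=1, C('s')=2, C('t')=5
L[0]='s': occ=0, LF[0]=C('s')+0=2+0=2
L[1]='t': occ=0, LF[1]=C('t')+0=5+0=5
L[2]='t': occ=1, LF[2]=C('t')+1=5+1=6
L[3]='r': occ=0, LF[3]=C('r')+0=1+0=1
L[4]='s': occ=1, LF[4]=C('s')+1=2+1=3
L[5]='t': occ=2, LF[5]=C('t')+2=5+2=7
L[6]='t': occ=3, LF[6]=C('t')+3=5+3=8
L[7]='$': occ=0, LF[7]=C('$')+0=0+0=0
L[8]='s': occ=2, LF[8]=C('s')+2=2+2=4

Answer: 2 5 6 1 3 7 8 0 4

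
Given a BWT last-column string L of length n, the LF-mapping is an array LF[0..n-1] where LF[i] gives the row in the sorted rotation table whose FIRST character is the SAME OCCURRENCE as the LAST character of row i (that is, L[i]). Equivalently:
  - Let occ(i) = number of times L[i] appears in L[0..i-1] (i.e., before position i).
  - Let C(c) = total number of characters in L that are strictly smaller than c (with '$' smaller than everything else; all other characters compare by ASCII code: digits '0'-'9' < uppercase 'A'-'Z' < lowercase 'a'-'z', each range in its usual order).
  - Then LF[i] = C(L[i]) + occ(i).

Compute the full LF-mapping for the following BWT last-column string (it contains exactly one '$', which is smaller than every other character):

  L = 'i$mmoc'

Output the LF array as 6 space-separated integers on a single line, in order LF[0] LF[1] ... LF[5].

Answer: 2 0 3 4 5 1

Derivation:
Char counts: '$':1, 'c':1, 'i':1, 'm':2, 'o':1
C (first-col start): C('$')=0, C('c')=1, C('i')=2, C('m')=3, C('o')=5
L[0]='i': occ=0, LF[0]=C('i')+0=2+0=2
L[1]='$': occ=0, LF[1]=C('$')+0=0+0=0
L[2]='m': occ=0, LF[2]=C('m')+0=3+0=3
L[3]='m': occ=1, LF[3]=C('m')+1=3+1=4
L[4]='o': occ=0, LF[4]=C('o')+0=5+0=5
L[5]='c': occ=0, LF[5]=C('c')+0=1+0=1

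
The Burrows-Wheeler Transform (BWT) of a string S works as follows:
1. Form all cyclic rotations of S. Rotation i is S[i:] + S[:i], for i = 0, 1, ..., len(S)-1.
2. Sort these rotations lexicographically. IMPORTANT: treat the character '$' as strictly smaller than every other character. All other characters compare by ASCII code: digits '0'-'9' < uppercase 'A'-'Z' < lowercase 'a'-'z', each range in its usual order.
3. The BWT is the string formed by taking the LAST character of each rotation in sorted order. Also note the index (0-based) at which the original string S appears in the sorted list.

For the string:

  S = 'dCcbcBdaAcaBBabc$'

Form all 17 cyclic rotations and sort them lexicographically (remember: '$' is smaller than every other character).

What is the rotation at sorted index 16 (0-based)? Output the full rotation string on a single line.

Answer: daAcaBBabc$dCcbcB

Derivation:
All 17 rotations (rotation i = S[i:]+S[:i]):
  rot[0] = dCcbcBdaAcaBBabc$
  rot[1] = CcbcBdaAcaBBabc$d
  rot[2] = cbcBdaAcaBBabc$dC
  rot[3] = bcBdaAcaBBabc$dCc
  rot[4] = cBdaAcaBBabc$dCcb
  rot[5] = BdaAcaBBabc$dCcbc
  rot[6] = daAcaBBabc$dCcbcB
  rot[7] = aAcaBBabc$dCcbcBd
  rot[8] = AcaBBabc$dCcbcBda
  rot[9] = caBBabc$dCcbcBdaA
  rot[10] = aBBabc$dCcbcBdaAc
  rot[11] = BBabc$dCcbcBdaAca
  rot[12] = Babc$dCcbcBdaAcaB
  rot[13] = abc$dCcbcBdaAcaBB
  rot[14] = bc$dCcbcBdaAcaBBa
  rot[15] = c$dCcbcBdaAcaBBab
  rot[16] = $dCcbcBdaAcaBBabc
Sorted (with $ < everything):
  sorted[0] = $dCcbcBdaAcaBBabc
  sorted[1] = AcaBBabc$dCcbcBda
  sorted[2] = BBabc$dCcbcBdaAca
  sorted[3] = Babc$dCcbcBdaAcaB
  sorted[4] = BdaAcaBBabc$dCcbc
  sorted[5] = CcbcBdaAcaBBabc$d
  sorted[6] = aAcaBBabc$dCcbcBd
  sorted[7] = aBBabc$dCcbcBdaAc
  sorted[8] = abc$dCcbcBdaAcaBB
  sorted[9] = bc$dCcbcBdaAcaBBa
  sorted[10] = bcBdaAcaBBabc$dCc
  sorted[11] = c$dCcbcBdaAcaBBab
  sorted[12] = cBdaAcaBBabc$dCcb
  sorted[13] = caBBabc$dCcbcBdaA
  sorted[14] = cbcBdaAcaBBabc$dC
  sorted[15] = dCcbcBdaAcaBBabc$
  sorted[16] = daAcaBBabc$dCcbcB
sorted[16] = daAcaBBabc$dCcbcB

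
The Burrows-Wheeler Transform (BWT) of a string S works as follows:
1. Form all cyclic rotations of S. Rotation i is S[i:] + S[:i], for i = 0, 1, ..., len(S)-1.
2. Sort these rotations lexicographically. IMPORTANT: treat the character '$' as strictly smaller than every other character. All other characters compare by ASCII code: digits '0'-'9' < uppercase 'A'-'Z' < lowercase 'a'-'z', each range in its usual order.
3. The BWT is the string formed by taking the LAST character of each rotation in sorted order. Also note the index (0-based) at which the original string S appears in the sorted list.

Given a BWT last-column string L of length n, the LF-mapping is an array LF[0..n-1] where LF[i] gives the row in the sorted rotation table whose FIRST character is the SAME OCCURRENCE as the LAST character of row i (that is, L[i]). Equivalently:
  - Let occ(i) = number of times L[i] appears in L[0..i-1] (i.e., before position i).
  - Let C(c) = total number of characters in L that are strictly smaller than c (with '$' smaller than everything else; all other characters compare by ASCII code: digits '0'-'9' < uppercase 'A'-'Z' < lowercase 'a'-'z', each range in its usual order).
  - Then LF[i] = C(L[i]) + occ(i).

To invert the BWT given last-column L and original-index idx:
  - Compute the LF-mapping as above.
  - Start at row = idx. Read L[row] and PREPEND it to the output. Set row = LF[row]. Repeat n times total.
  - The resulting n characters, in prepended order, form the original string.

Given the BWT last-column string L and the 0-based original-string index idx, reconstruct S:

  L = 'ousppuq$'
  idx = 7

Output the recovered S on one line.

LF mapping: 1 6 5 2 3 7 4 0
Walk LF starting at row 7, prepending L[row]:
  step 1: row=7, L[7]='$', prepend. Next row=LF[7]=0
  step 2: row=0, L[0]='o', prepend. Next row=LF[0]=1
  step 3: row=1, L[1]='u', prepend. Next row=LF[1]=6
  step 4: row=6, L[6]='q', prepend. Next row=LF[6]=4
  step 5: row=4, L[4]='p', prepend. Next row=LF[4]=3
  step 6: row=3, L[3]='p', prepend. Next row=LF[3]=2
  step 7: row=2, L[2]='s', prepend. Next row=LF[2]=5
  step 8: row=5, L[5]='u', prepend. Next row=LF[5]=7
Reversed output: usppquo$

Answer: usppquo$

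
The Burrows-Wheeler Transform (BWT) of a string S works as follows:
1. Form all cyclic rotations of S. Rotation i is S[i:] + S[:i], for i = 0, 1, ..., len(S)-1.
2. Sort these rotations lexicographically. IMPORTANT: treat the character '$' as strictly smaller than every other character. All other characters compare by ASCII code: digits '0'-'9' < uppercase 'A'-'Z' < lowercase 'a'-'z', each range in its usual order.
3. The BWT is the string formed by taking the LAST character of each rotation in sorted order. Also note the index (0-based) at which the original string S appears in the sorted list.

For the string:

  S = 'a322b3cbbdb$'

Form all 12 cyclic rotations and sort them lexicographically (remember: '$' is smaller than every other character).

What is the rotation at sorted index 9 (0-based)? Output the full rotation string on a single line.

All 12 rotations (rotation i = S[i:]+S[:i]):
  rot[0] = a322b3cbbdb$
  rot[1] = 322b3cbbdb$a
  rot[2] = 22b3cbbdb$a3
  rot[3] = 2b3cbbdb$a32
  rot[4] = b3cbbdb$a322
  rot[5] = 3cbbdb$a322b
  rot[6] = cbbdb$a322b3
  rot[7] = bbdb$a322b3c
  rot[8] = bdb$a322b3cb
  rot[9] = db$a322b3cbb
  rot[10] = b$a322b3cbbd
  rot[11] = $a322b3cbbdb
Sorted (with $ < everything):
  sorted[0] = $a322b3cbbdb
  sorted[1] = 22b3cbbdb$a3
  sorted[2] = 2b3cbbdb$a32
  sorted[3] = 322b3cbbdb$a
  sorted[4] = 3cbbdb$a322b
  sorted[5] = a322b3cbbdb$
  sorted[6] = b$a322b3cbbd
  sorted[7] = b3cbbdb$a322
  sorted[8] = bbdb$a322b3c
  sorted[9] = bdb$a322b3cb
  sorted[10] = cbbdb$a322b3
  sorted[11] = db$a322b3cbb
sorted[9] = bdb$a322b3cb

Answer: bdb$a322b3cb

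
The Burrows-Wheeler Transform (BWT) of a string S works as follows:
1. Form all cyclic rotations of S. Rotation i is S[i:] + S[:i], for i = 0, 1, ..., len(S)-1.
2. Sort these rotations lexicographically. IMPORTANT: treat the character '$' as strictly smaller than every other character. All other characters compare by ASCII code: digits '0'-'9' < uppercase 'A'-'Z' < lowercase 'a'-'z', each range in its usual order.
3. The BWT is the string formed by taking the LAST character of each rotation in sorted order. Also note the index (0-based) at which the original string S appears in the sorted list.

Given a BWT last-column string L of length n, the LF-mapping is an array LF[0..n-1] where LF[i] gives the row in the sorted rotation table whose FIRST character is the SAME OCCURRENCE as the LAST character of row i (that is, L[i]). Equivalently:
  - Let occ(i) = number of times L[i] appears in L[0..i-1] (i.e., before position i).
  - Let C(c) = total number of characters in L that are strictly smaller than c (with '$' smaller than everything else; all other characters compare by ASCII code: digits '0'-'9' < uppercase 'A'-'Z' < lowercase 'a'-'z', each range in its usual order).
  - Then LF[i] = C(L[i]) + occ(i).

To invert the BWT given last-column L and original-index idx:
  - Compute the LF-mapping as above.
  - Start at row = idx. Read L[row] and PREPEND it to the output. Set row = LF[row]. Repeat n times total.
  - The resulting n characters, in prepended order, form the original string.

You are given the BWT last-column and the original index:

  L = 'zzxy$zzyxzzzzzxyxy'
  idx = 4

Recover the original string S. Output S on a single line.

LF mapping: 9 10 1 5 0 11 12 6 2 13 14 15 16 17 3 7 4 8
Walk LF starting at row 4, prepending L[row]:
  step 1: row=4, L[4]='$', prepend. Next row=LF[4]=0
  step 2: row=0, L[0]='z', prepend. Next row=LF[0]=9
  step 3: row=9, L[9]='z', prepend. Next row=LF[9]=13
  step 4: row=13, L[13]='z', prepend. Next row=LF[13]=17
  step 5: row=17, L[17]='y', prepend. Next row=LF[17]=8
  step 6: row=8, L[8]='x', prepend. Next row=LF[8]=2
  step 7: row=2, L[2]='x', prepend. Next row=LF[2]=1
  step 8: row=1, L[1]='z', prepend. Next row=LF[1]=10
  step 9: row=10, L[10]='z', prepend. Next row=LF[10]=14
  step 10: row=14, L[14]='x', prepend. Next row=LF[14]=3
  step 11: row=3, L[3]='y', prepend. Next row=LF[3]=5
  step 12: row=5, L[5]='z', prepend. Next row=LF[5]=11
  step 13: row=11, L[11]='z', prepend. Next row=LF[11]=15
  step 14: row=15, L[15]='y', prepend. Next row=LF[15]=7
  step 15: row=7, L[7]='y', prepend. Next row=LF[7]=6
  step 16: row=6, L[6]='z', prepend. Next row=LF[6]=12
  step 17: row=12, L[12]='z', prepend. Next row=LF[12]=16
  step 18: row=16, L[16]='x', prepend. Next row=LF[16]=4
Reversed output: xzzyyzzyxzzxxyzzz$

Answer: xzzyyzzyxzzxxyzzz$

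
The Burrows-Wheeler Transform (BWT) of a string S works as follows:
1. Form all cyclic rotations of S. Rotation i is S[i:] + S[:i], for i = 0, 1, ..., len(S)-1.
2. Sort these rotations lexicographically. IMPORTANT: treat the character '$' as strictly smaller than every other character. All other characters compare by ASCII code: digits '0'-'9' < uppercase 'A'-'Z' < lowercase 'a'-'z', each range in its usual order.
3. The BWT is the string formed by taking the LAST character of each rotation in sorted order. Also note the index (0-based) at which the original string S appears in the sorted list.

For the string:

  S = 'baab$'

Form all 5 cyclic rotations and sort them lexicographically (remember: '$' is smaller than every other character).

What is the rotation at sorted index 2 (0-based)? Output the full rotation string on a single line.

All 5 rotations (rotation i = S[i:]+S[:i]):
  rot[0] = baab$
  rot[1] = aab$b
  rot[2] = ab$ba
  rot[3] = b$baa
  rot[4] = $baab
Sorted (with $ < everything):
  sorted[0] = $baab
  sorted[1] = aab$b
  sorted[2] = ab$ba
  sorted[3] = b$baa
  sorted[4] = baab$
sorted[2] = ab$ba

Answer: ab$ba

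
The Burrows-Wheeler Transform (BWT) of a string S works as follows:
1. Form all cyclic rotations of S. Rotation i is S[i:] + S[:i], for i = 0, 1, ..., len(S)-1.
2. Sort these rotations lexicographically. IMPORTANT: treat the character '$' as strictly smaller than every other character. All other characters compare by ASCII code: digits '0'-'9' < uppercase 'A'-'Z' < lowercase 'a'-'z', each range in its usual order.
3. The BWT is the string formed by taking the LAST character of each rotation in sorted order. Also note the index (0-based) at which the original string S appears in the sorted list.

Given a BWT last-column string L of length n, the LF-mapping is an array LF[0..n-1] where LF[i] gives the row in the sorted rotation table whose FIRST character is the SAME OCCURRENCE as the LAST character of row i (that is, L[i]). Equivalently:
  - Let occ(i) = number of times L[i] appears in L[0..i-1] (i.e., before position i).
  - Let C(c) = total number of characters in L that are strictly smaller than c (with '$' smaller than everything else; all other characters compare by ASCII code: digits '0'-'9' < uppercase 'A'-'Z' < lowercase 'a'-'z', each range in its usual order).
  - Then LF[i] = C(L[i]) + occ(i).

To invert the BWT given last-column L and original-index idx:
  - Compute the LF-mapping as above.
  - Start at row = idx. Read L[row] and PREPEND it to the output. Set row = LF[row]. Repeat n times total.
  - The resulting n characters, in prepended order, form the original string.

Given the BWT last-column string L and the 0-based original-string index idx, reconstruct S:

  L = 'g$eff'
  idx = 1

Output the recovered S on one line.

Answer: effg$

Derivation:
LF mapping: 4 0 1 2 3
Walk LF starting at row 1, prepending L[row]:
  step 1: row=1, L[1]='$', prepend. Next row=LF[1]=0
  step 2: row=0, L[0]='g', prepend. Next row=LF[0]=4
  step 3: row=4, L[4]='f', prepend. Next row=LF[4]=3
  step 4: row=3, L[3]='f', prepend. Next row=LF[3]=2
  step 5: row=2, L[2]='e', prepend. Next row=LF[2]=1
Reversed output: effg$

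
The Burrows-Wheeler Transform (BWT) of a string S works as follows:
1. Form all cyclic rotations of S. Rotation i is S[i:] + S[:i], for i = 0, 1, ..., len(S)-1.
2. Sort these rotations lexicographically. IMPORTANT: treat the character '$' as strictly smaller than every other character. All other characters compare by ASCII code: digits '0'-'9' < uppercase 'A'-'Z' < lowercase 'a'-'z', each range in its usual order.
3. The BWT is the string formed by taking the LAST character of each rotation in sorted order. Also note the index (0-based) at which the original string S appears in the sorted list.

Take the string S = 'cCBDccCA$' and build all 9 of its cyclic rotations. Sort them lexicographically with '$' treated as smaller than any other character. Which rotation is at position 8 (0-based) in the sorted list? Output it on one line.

All 9 rotations (rotation i = S[i:]+S[:i]):
  rot[0] = cCBDccCA$
  rot[1] = CBDccCA$c
  rot[2] = BDccCA$cC
  rot[3] = DccCA$cCB
  rot[4] = ccCA$cCBD
  rot[5] = cCA$cCBDc
  rot[6] = CA$cCBDcc
  rot[7] = A$cCBDccC
  rot[8] = $cCBDccCA
Sorted (with $ < everything):
  sorted[0] = $cCBDccCA
  sorted[1] = A$cCBDccC
  sorted[2] = BDccCA$cC
  sorted[3] = CA$cCBDcc
  sorted[4] = CBDccCA$c
  sorted[5] = DccCA$cCB
  sorted[6] = cCA$cCBDc
  sorted[7] = cCBDccCA$
  sorted[8] = ccCA$cCBD
sorted[8] = ccCA$cCBD

Answer: ccCA$cCBD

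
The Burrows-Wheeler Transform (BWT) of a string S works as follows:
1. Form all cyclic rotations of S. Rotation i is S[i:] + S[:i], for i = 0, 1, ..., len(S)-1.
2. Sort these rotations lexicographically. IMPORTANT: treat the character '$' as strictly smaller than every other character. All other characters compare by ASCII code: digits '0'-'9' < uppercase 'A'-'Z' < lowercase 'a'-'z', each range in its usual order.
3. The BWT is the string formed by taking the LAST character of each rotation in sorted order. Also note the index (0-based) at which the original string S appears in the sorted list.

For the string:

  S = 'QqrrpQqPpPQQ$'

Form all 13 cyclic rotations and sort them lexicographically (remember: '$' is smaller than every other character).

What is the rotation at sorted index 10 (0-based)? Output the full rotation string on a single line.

All 13 rotations (rotation i = S[i:]+S[:i]):
  rot[0] = QqrrpQqPpPQQ$
  rot[1] = qrrpQqPpPQQ$Q
  rot[2] = rrpQqPpPQQ$Qq
  rot[3] = rpQqPpPQQ$Qqr
  rot[4] = pQqPpPQQ$Qqrr
  rot[5] = QqPpPQQ$Qqrrp
  rot[6] = qPpPQQ$QqrrpQ
  rot[7] = PpPQQ$QqrrpQq
  rot[8] = pPQQ$QqrrpQqP
  rot[9] = PQQ$QqrrpQqPp
  rot[10] = QQ$QqrrpQqPpP
  rot[11] = Q$QqrrpQqPpPQ
  rot[12] = $QqrrpQqPpPQQ
Sorted (with $ < everything):
  sorted[0] = $QqrrpQqPpPQQ
  sorted[1] = PQQ$QqrrpQqPp
  sorted[2] = PpPQQ$QqrrpQq
  sorted[3] = Q$QqrrpQqPpPQ
  sorted[4] = QQ$QqrrpQqPpP
  sorted[5] = QqPpPQQ$Qqrrp
  sorted[6] = QqrrpQqPpPQQ$
  sorted[7] = pPQQ$QqrrpQqP
  sorted[8] = pQqPpPQQ$Qqrr
  sorted[9] = qPpPQQ$QqrrpQ
  sorted[10] = qrrpQqPpPQQ$Q
  sorted[11] = rpQqPpPQQ$Qqr
  sorted[12] = rrpQqPpPQQ$Qq
sorted[10] = qrrpQqPpPQQ$Q

Answer: qrrpQqPpPQQ$Q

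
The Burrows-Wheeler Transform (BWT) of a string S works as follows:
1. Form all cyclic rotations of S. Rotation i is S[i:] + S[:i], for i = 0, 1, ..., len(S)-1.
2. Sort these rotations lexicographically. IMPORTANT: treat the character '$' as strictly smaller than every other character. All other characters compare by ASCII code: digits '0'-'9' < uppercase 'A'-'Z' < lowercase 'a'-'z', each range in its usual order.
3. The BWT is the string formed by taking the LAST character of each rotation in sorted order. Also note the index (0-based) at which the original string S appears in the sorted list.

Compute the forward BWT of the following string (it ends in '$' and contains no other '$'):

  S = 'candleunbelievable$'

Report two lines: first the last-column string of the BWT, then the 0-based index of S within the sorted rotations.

Answer: evcna$nlblilbdeuaee
5

Derivation:
All 19 rotations (rotation i = S[i:]+S[:i]):
  rot[0] = candleunbelievable$
  rot[1] = andleunbelievable$c
  rot[2] = ndleunbelievable$ca
  rot[3] = dleunbelievable$can
  rot[4] = leunbelievable$cand
  rot[5] = eunbelievable$candl
  rot[6] = unbelievable$candle
  rot[7] = nbelievable$candleu
  rot[8] = believable$candleun
  rot[9] = elievable$candleunb
  rot[10] = lievable$candleunbe
  rot[11] = ievable$candleunbel
  rot[12] = evable$candleunbeli
  rot[13] = vable$candleunbelie
  rot[14] = able$candleunbeliev
  rot[15] = ble$candleunbelieva
  rot[16] = le$candleunbelievab
  rot[17] = e$candleunbelievabl
  rot[18] = $candleunbelievable
Sorted (with $ < everything):
  sorted[0] = $candleunbelievable  (last char: 'e')
  sorted[1] = able$candleunbeliev  (last char: 'v')
  sorted[2] = andleunbelievable$c  (last char: 'c')
  sorted[3] = believable$candleun  (last char: 'n')
  sorted[4] = ble$candleunbelieva  (last char: 'a')
  sorted[5] = candleunbelievable$  (last char: '$')
  sorted[6] = dleunbelievable$can  (last char: 'n')
  sorted[7] = e$candleunbelievabl  (last char: 'l')
  sorted[8] = elievable$candleunb  (last char: 'b')
  sorted[9] = eunbelievable$candl  (last char: 'l')
  sorted[10] = evable$candleunbeli  (last char: 'i')
  sorted[11] = ievable$candleunbel  (last char: 'l')
  sorted[12] = le$candleunbelievab  (last char: 'b')
  sorted[13] = leunbelievable$cand  (last char: 'd')
  sorted[14] = lievable$candleunbe  (last char: 'e')
  sorted[15] = nbelievable$candleu  (last char: 'u')
  sorted[16] = ndleunbelievable$ca  (last char: 'a')
  sorted[17] = unbelievable$candle  (last char: 'e')
  sorted[18] = vable$candleunbelie  (last char: 'e')
Last column: evcna$nlblilbdeuaee
Original string S is at sorted index 5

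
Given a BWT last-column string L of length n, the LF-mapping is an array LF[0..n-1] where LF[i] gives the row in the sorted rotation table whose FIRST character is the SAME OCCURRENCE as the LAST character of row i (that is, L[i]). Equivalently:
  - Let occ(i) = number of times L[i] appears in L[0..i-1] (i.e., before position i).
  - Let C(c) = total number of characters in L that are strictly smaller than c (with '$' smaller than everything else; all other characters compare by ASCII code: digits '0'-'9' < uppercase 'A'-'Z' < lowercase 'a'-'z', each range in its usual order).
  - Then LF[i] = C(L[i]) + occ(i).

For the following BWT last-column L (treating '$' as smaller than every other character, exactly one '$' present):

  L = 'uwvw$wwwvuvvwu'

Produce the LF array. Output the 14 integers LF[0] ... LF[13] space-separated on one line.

Char counts: '$':1, 'u':3, 'v':4, 'w':6
C (first-col start): C('$')=0, C('u')=1, C('v')=4, C('w')=8
L[0]='u': occ=0, LF[0]=C('u')+0=1+0=1
L[1]='w': occ=0, LF[1]=C('w')+0=8+0=8
L[2]='v': occ=0, LF[2]=C('v')+0=4+0=4
L[3]='w': occ=1, LF[3]=C('w')+1=8+1=9
L[4]='$': occ=0, LF[4]=C('$')+0=0+0=0
L[5]='w': occ=2, LF[5]=C('w')+2=8+2=10
L[6]='w': occ=3, LF[6]=C('w')+3=8+3=11
L[7]='w': occ=4, LF[7]=C('w')+4=8+4=12
L[8]='v': occ=1, LF[8]=C('v')+1=4+1=5
L[9]='u': occ=1, LF[9]=C('u')+1=1+1=2
L[10]='v': occ=2, LF[10]=C('v')+2=4+2=6
L[11]='v': occ=3, LF[11]=C('v')+3=4+3=7
L[12]='w': occ=5, LF[12]=C('w')+5=8+5=13
L[13]='u': occ=2, LF[13]=C('u')+2=1+2=3

Answer: 1 8 4 9 0 10 11 12 5 2 6 7 13 3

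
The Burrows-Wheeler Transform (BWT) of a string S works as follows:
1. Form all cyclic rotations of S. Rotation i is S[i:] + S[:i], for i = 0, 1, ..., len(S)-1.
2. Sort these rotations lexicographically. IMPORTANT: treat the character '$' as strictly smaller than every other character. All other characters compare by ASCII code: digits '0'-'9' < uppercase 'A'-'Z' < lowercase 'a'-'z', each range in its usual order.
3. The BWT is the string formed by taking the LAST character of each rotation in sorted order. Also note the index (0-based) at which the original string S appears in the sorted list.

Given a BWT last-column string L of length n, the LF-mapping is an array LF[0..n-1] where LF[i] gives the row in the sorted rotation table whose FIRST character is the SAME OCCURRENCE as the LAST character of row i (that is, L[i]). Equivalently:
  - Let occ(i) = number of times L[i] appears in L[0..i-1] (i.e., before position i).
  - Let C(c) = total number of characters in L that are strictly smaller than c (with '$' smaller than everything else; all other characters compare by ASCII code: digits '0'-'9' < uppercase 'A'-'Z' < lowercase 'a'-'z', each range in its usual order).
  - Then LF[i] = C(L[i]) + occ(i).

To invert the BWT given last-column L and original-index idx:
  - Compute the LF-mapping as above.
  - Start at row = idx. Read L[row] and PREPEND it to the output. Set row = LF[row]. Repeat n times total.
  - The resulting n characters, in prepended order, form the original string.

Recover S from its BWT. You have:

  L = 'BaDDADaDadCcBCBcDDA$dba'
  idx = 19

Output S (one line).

LF mapping: 3 14 8 9 1 10 15 11 16 21 6 19 4 7 5 20 12 13 2 0 22 18 17
Walk LF starting at row 19, prepending L[row]:
  step 1: row=19, L[19]='$', prepend. Next row=LF[19]=0
  step 2: row=0, L[0]='B', prepend. Next row=LF[0]=3
  step 3: row=3, L[3]='D', prepend. Next row=LF[3]=9
  step 4: row=9, L[9]='d', prepend. Next row=LF[9]=21
  step 5: row=21, L[21]='b', prepend. Next row=LF[21]=18
  step 6: row=18, L[18]='A', prepend. Next row=LF[18]=2
  step 7: row=2, L[2]='D', prepend. Next row=LF[2]=8
  step 8: row=8, L[8]='a', prepend. Next row=LF[8]=16
  step 9: row=16, L[16]='D', prepend. Next row=LF[16]=12
  step 10: row=12, L[12]='B', prepend. Next row=LF[12]=4
  step 11: row=4, L[4]='A', prepend. Next row=LF[4]=1
  step 12: row=1, L[1]='a', prepend. Next row=LF[1]=14
  step 13: row=14, L[14]='B', prepend. Next row=LF[14]=5
  step 14: row=5, L[5]='D', prepend. Next row=LF[5]=10
  step 15: row=10, L[10]='C', prepend. Next row=LF[10]=6
  step 16: row=6, L[6]='a', prepend. Next row=LF[6]=15
  step 17: row=15, L[15]='c', prepend. Next row=LF[15]=20
  step 18: row=20, L[20]='d', prepend. Next row=LF[20]=22
  step 19: row=22, L[22]='a', prepend. Next row=LF[22]=17
  step 20: row=17, L[17]='D', prepend. Next row=LF[17]=13
  step 21: row=13, L[13]='C', prepend. Next row=LF[13]=7
  step 22: row=7, L[7]='D', prepend. Next row=LF[7]=11
  step 23: row=11, L[11]='c', prepend. Next row=LF[11]=19
Reversed output: cDCDadcaCDBaABDaDAbdDB$

Answer: cDCDadcaCDBaABDaDAbdDB$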